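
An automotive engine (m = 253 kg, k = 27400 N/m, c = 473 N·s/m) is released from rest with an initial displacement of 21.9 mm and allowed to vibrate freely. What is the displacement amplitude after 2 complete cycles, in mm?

ζ = c/(2√(km)) = 473/(2√(27400 × 253)) = 473/5266 = 0.08982.
Logarithmic decrement δ = 2πζ/√(1 − ζ²) = 2π × 0.08982/√(1 − 0.00807) = 0.5667.
After n cycles, x_n/x₀ = e^(−nδ), so x_2 = 21.9 × e^(−2 × 0.5667) = 21.9 × 0.3220 = 7.051 mm.

7.05 mm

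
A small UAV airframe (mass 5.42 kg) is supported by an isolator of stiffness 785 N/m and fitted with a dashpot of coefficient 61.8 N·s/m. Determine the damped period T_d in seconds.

0.593 s

ω_n = √(k/m) = √(785.0/5.42) = 12.03 rad/s.
Critical damping c_c = 2√(k·m) = 2√(785.0 × 5.42) = 130.5 N·s/m, so ζ = c/c_c = 61.8/130.5 = 0.4737.
ω_d = ω_n√(1 − ζ²) = 12.03 × √(1 − 0.224) = 10.60 rad/s.
T_d = 2π/ω_d = 0.5928 s.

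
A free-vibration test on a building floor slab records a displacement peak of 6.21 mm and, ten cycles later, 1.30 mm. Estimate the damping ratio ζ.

0.0249

Logarithmic decrement δ = (1/n)·ln(x₀/x_n) = (1/10)·ln(6.21/1.30) = (1/10)·ln(4.777) = 0.1564.
ζ = δ/√(4π² + δ²) = 0.1564/√(39.48 + 0.0245) = 0.1564/6.285 = 0.02488.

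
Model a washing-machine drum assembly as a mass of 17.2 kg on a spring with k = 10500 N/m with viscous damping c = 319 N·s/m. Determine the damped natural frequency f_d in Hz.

ω_n = √(k/m) = √(10500/17.2) = 24.71 rad/s.
Critical damping c_c = 2√(k·m) = 2√(10500 × 17.2) = 849.9 N·s/m, so ζ = c/c_c = 319/849.9 = 0.3753.
ω_d = ω_n√(1 − ζ²) = 24.71 × √(1 − 0.141) = 22.90 rad/s.
f_d = ω_d/(2π) = 3.645 Hz.

3.64 Hz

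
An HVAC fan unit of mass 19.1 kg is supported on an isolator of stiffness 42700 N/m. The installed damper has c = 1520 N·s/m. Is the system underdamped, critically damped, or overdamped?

underdamped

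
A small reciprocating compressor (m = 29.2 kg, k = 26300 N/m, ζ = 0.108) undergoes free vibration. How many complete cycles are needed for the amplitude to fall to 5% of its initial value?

Logarithmic decrement δ = 2πζ/√(1 − ζ²) = 2π × 0.1080/√(1 − 0.0117) = 0.6826.
x_n/x₀ = e^(−nδ) ≤ 0.05; take ln: n ≥ ln(1/0.05)/δ = 2.996/0.6826 = 4.389.
So 5 complete cycles are required.

5 cycles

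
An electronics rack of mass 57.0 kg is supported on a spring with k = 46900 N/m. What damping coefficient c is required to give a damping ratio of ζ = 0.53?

1730 N·s/m

c_c = 2√(k·m) = 2√(46900 × 57.0) = 3270 N·s/m.
c = ζ·c_c = 0.53 × 3270 = 1733 N·s/m.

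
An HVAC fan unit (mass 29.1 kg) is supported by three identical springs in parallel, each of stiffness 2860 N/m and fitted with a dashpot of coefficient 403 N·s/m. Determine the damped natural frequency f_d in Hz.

2.50 Hz

Parallel springs add: k_eq = 3 × 2860 = 8580 N/m.
ω_n = √(k_eq/m) = √(8580/29.1) = 17.17 rad/s.
Critical damping c_c = 2√(k_eq·m) = 2√(8580 × 29.1) = 999.4 N·s/m, so ζ = c/c_c = 403/999.4 = 0.4033.
ω_d = ω_n√(1 − ζ²) = 17.17 × √(1 − 0.163) = 15.71 rad/s.
f_d = ω_d/(2π) = 2.501 Hz.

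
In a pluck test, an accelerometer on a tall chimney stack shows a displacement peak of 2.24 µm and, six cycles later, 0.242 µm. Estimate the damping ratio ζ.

0.0589

Logarithmic decrement δ = (1/n)·ln(x₀/x_n) = (1/6)·ln(2.24/0.242) = (1/6)·ln(9.256) = 0.3709.
ζ = δ/√(4π² + δ²) = 0.3709/√(39.48 + 0.138) = 0.3709/6.294 = 0.05893.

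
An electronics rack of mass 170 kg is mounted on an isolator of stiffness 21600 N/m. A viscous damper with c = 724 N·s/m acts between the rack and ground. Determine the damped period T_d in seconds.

0.568 s

ω_n = √(k/m) = √(21600/170) = 11.27 rad/s.
Critical damping c_c = 2√(k·m) = 2√(21600 × 170) = 3832 N·s/m, so ζ = c/c_c = 724/3832 = 0.1889.
ω_d = ω_n√(1 − ζ²) = 11.27 × √(1 − 0.0357) = 11.07 rad/s.
T_d = 2π/ω_d = 0.5676 s.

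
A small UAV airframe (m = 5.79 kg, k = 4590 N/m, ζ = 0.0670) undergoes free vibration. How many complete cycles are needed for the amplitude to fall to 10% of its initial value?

Logarithmic decrement δ = 2πζ/√(1 − ζ²) = 2π × 0.06700/√(1 − 0.00449) = 0.4219.
x_n/x₀ = e^(−nδ) ≤ 0.1; take ln: n ≥ ln(1/0.1)/δ = 2.303/0.4219 = 5.457.
So 6 complete cycles are required.

6 cycles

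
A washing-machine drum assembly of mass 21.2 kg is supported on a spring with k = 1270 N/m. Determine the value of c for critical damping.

c_c = 2√(k·m) = 2√(1270 × 21.2) = 2 × 164.1 = 328.2 N·s/m.

328 N·s/m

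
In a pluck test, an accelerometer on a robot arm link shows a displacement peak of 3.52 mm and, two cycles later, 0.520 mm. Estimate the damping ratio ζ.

0.150

Logarithmic decrement δ = (1/n)·ln(x₀/x_n) = (1/2)·ln(3.52/0.520) = (1/2)·ln(6.769) = 0.9562.
ζ = δ/√(4π² + δ²) = 0.9562/√(39.48 + 0.914) = 0.9562/6.356 = 0.1505.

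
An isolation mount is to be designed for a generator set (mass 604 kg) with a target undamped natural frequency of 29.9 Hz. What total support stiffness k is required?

ω_n = 2πf_n = 2π × 29.9 = 187.9 rad/s.
k = m·ω_n² = 604 × 187.9² = 604 × 35290 = 21320000 N/m.

21300000 N/m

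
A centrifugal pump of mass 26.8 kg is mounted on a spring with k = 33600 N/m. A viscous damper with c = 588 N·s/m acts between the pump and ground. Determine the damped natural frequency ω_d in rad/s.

33.7 rad/s

ω_n = √(k/m) = √(33600/26.8) = 35.41 rad/s.
Critical damping c_c = 2√(k·m) = 2√(33600 × 26.8) = 1898 N·s/m, so ζ = c/c_c = 588/1898 = 0.3098.
ω_d = ω_n√(1 − ζ²) = 35.41 × √(1 − 0.0960) = 33.67 rad/s.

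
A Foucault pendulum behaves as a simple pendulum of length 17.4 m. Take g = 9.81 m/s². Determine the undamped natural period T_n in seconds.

8.37 s

For a simple pendulum ω_n = √(g/L) = √(9.81/17.4) = √0.5638 = 0.7509 rad/s.
T_n = 2π/ω_n = 6.283/0.7509 = 8.368 s.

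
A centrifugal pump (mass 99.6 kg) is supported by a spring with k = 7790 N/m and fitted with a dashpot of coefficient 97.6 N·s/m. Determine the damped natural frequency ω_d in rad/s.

8.83 rad/s

ω_n = √(k/m) = √(7790/99.6) = 8.844 rad/s.
Critical damping c_c = 2√(k·m) = 2√(7790 × 99.6) = 1762 N·s/m, so ζ = c/c_c = 97.6/1762 = 0.05540.
ω_d = ω_n√(1 − ζ²) = 8.844 × √(1 − 0.00307) = 8.830 rad/s.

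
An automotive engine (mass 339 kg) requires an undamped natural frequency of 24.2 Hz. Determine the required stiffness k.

7840000 N/m

ω_n = 2πf_n = 2π × 24.2 = 152.1 rad/s.
k = m·ω_n² = 339 × 152.1² = 339 × 23120 = 7838000 N/m.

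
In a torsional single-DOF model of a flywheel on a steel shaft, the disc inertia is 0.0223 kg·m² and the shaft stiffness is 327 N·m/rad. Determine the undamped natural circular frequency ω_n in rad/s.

121 rad/s

ω_n = √(k_t/J) = √(327/0.0223) = √14660 = 121.1 rad/s.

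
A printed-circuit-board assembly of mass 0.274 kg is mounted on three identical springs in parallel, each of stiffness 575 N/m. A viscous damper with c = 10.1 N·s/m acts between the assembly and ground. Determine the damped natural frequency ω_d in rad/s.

Parallel springs add: k_eq = 3 × 575 = 1725 N/m.
ω_n = √(k_eq/m) = √(1725/0.274) = 79.34 rad/s.
Critical damping c_c = 2√(k_eq·m) = 2√(1725 × 0.274) = 43.48 N·s/m, so ζ = c/c_c = 10.1/43.48 = 0.2323.
ω_d = ω_n√(1 − ζ²) = 79.34 × √(1 − 0.0540) = 77.17 rad/s.

77.2 rad/s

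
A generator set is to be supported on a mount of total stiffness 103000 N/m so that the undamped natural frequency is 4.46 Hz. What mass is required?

131 kg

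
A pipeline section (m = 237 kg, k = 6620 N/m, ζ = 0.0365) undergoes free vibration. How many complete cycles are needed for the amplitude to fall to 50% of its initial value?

Logarithmic decrement δ = 2πζ/√(1 − ζ²) = 2π × 0.03650/√(1 − 0.00133) = 0.2295.
x_n/x₀ = e^(−nδ) ≤ 0.5; take ln: n ≥ ln(1/0.5)/δ = 0.6931/0.2295 = 3.020.
So 4 complete cycles are required.

4 cycles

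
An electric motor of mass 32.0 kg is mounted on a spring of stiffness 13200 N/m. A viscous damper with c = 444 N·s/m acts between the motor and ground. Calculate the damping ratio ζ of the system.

0.342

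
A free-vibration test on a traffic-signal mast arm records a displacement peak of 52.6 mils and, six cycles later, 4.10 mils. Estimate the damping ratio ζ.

0.0675

Logarithmic decrement δ = (1/n)·ln(x₀/x_n) = (1/6)·ln(52.6/4.10) = (1/6)·ln(12.83) = 0.4253.
ζ = δ/√(4π² + δ²) = 0.4253/√(39.48 + 0.181) = 0.4253/6.298 = 0.06753.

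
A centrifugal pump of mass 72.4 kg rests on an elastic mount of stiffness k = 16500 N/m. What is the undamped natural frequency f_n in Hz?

ω_n = √(k/m) = √(16500/72.4) = √227.9 = 15.10 rad/s.
f_n = ω_n/(2π) = 15.10/6.283 = 2.403 Hz.

2.40 Hz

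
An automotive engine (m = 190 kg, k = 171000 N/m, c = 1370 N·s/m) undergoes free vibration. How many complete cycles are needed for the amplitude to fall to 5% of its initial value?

4 cycles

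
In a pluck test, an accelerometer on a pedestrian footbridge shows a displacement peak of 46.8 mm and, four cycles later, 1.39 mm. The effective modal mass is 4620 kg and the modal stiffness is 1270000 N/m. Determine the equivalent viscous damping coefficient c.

21200 N·s/m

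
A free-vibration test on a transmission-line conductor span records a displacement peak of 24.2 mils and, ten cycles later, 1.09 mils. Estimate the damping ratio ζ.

Logarithmic decrement δ = (1/n)·ln(x₀/x_n) = (1/10)·ln(24.2/1.09) = (1/10)·ln(22.20) = 0.3100.
ζ = δ/√(4π² + δ²) = 0.3100/√(39.48 + 0.0961) = 0.3100/6.291 = 0.04928.

0.0493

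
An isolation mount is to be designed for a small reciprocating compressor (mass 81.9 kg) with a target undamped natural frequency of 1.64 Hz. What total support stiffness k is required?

ω_n = 2πf_n = 2π × 1.64 = 10.30 rad/s.
k = m·ω_n² = 81.9 × 10.30² = 81.9 × 106.2 = 8696 N/m.

8700 N/m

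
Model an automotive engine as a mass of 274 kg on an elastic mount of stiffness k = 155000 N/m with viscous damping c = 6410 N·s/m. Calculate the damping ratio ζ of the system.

ω_n = √(k/m) = √(155000/274) = 23.78 rad/s.
Critical damping c_c = 2√(k·m) = 2√(155000 × 274) = 13030 N·s/m, so ζ = c/c_c = 6410/13030 = 0.4918.

0.492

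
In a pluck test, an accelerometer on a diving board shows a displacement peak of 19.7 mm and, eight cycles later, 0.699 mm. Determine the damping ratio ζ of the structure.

0.0663

Logarithmic decrement δ = (1/n)·ln(x₀/x_n) = (1/8)·ln(19.7/0.699) = (1/8)·ln(28.18) = 0.4173.
ζ = δ/√(4π² + δ²) = 0.4173/√(39.48 + 0.174) = 0.4173/6.297 = 0.06628.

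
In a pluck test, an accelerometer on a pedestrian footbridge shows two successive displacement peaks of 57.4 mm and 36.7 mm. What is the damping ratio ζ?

0.0710

Logarithmic decrement δ = (1/n)·ln(x₀/x_n) = (1/1)·ln(57.4/36.7) = (1/1)·ln(1.564) = 0.4473.
ζ = δ/√(4π² + δ²) = 0.4473/√(39.48 + 0.200) = 0.4473/6.299 = 0.07101.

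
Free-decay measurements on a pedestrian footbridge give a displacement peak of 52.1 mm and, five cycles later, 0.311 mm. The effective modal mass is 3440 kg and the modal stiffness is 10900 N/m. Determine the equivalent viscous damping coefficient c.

Logarithmic decrement δ = (1/n)·ln(x₀/x_n) = (1/5)·ln(52.1/0.311) = (1/5)·ln(167.5) = 1.024.
ζ = δ/√(4π² + δ²) = 1.024/√(39.48 + 1.05) = 1.024/6.366 = 0.1609.
c = ζ · 2√(km) = 0.1609 × 2√(10900 × 3440) = 0.1609 × 12250 = 1970 N·s/m.

1970 N·s/m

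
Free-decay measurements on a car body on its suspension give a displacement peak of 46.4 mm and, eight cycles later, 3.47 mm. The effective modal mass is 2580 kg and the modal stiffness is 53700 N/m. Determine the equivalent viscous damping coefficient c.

1210 N·s/m

Logarithmic decrement δ = (1/n)·ln(x₀/x_n) = (1/8)·ln(46.4/3.47) = (1/8)·ln(13.37) = 0.3241.
ζ = δ/√(4π² + δ²) = 0.3241/√(39.48 + 0.105) = 0.3241/6.292 = 0.05152.
c = ζ · 2√(km) = 0.05152 × 2√(53700 × 2580) = 0.05152 × 23540 = 1213 N·s/m.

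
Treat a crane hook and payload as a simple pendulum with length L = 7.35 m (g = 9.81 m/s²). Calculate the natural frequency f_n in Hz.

For a simple pendulum ω_n = √(g/L) = √(9.81/7.35) = √1.335 = 1.155 rad/s.
f_n = ω_n/(2π) = 1.155/6.283 = 0.1839 Hz.

0.184 Hz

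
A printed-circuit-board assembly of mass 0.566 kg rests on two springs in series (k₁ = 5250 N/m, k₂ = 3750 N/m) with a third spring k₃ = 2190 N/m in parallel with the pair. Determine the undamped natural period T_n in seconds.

0.0714 s

Series pair: k_s = k₁k₂/(k₁+k₂) = (5250)(3750)/(5250 + 3750) = 2188 N/m. In parallel with k₃: k_eq = 2188 + 2190 = 4378 N/m.
ω_n = √(k_eq/m) = √(4378/0.566) = √7734 = 87.94 rad/s.
T_n = 2π/ω_n = 6.283/87.94 = 0.07145 s.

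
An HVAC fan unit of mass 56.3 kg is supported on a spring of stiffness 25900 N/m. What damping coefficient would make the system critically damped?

c_c = 2√(k·m) = 2√(25900 × 56.3) = 2 × 1208 = 2415 N·s/m.

2420 N·s/m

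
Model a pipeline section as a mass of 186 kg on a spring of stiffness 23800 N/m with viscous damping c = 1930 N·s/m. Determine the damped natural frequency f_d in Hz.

ω_n = √(k/m) = √(23800/186) = 11.31 rad/s.
Critical damping c_c = 2√(k·m) = 2√(23800 × 186) = 4208 N·s/m, so ζ = c/c_c = 1930/4208 = 0.4587.
ω_d = ω_n√(1 − ζ²) = 11.31 × √(1 − 0.210) = 10.05 rad/s.
f_d = ω_d/(2π) = 1.600 Hz.

1.60 Hz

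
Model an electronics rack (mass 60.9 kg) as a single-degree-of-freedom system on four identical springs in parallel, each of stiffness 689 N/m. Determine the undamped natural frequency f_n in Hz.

1.07 Hz

Parallel springs add: k_eq = 4 × 689 = 2756 N/m.
ω_n = √(k_eq/m) = √(2756/60.9) = √45.25 = 6.727 rad/s.
f_n = ω_n/(2π) = 6.727/6.283 = 1.071 Hz.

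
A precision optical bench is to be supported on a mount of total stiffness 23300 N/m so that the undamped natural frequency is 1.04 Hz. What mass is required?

ω_n = 2πf_n = 2π × 1.04 = 6.535 rad/s.
m = k/ω_n² = 23300/6.535² = 23300/42.70 = 545.7 kg.

546 kg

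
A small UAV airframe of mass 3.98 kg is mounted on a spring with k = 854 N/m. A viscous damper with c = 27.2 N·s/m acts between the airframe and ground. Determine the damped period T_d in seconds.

0.441 s

ω_n = √(k/m) = √(854.0/3.98) = 14.65 rad/s.
Critical damping c_c = 2√(k·m) = 2√(854.0 × 3.98) = 116.6 N·s/m, so ζ = c/c_c = 27.2/116.6 = 0.2333.
ω_d = ω_n√(1 − ζ²) = 14.65 × √(1 − 0.0544) = 14.24 rad/s.
T_d = 2π/ω_d = 0.4411 s.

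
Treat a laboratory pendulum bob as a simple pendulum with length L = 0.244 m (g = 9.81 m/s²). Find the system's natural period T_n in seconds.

0.991 s

For a simple pendulum ω_n = √(g/L) = √(9.81/0.244) = √40.20 = 6.341 rad/s.
T_n = 2π/ω_n = 6.283/6.341 = 0.9909 s.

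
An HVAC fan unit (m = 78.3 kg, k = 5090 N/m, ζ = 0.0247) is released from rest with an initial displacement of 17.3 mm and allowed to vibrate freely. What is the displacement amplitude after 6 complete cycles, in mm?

6.82 mm

Logarithmic decrement δ = 2πζ/√(1 − ζ²) = 2π × 0.02470/√(1 − 0.000610) = 0.1552.
After n cycles, x_n/x₀ = e^(−nδ), so x_6 = 17.3 × e^(−6 × 0.1552) = 17.3 × 0.3940 = 6.816 mm.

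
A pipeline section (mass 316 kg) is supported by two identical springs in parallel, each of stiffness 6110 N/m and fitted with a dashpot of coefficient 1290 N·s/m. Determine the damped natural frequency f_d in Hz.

Parallel springs add: k_eq = 2 × 6110 = 12220 N/m.
ω_n = √(k_eq/m) = √(12220/316) = 6.219 rad/s.
Critical damping c_c = 2√(k_eq·m) = 2√(12220 × 316) = 3930 N·s/m, so ζ = c/c_c = 1290/3930 = 0.3282.
ω_d = ω_n√(1 − ζ²) = 6.219 × √(1 − 0.108) = 5.874 rad/s.
f_d = ω_d/(2π) = 0.9349 Hz.

0.935 Hz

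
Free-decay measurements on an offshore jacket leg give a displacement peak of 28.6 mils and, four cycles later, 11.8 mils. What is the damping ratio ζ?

Logarithmic decrement δ = (1/n)·ln(x₀/x_n) = (1/4)·ln(28.6/11.8) = (1/4)·ln(2.424) = 0.2213.
ζ = δ/√(4π² + δ²) = 0.2213/√(39.48 + 0.0490) = 0.2213/6.287 = 0.03520.

0.0352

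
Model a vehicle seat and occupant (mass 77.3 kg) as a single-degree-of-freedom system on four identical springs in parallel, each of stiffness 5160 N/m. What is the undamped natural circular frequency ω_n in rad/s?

Parallel springs add: k_eq = 4 × 5160 = 20640 N/m.
ω_n = √(k_eq/m) = √(20640/77.3) = √267.0 = 16.34 rad/s.

16.3 rad/s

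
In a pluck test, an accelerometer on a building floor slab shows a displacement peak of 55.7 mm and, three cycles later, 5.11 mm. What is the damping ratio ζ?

0.126

Logarithmic decrement δ = (1/n)·ln(x₀/x_n) = (1/3)·ln(55.7/5.11) = (1/3)·ln(10.90) = 0.7963.
ζ = δ/√(4π² + δ²) = 0.7963/√(39.48 + 0.634) = 0.7963/6.333 = 0.1257.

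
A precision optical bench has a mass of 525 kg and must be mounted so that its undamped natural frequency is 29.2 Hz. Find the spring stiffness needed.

ω_n = 2πf_n = 2π × 29.2 = 183.5 rad/s.
k = m·ω_n² = 525 × 183.5² = 525 × 33660 = 17670000 N/m.

17700000 N/m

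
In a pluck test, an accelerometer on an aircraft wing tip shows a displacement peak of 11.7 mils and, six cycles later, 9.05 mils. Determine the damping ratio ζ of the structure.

Logarithmic decrement δ = (1/n)·ln(x₀/x_n) = (1/6)·ln(11.7/9.05) = (1/6)·ln(1.293) = 0.04280.
ζ = δ/√(4π² + δ²) = 0.04280/√(39.48 + 0.00183) = 0.04280/6.283 = 0.006812.

0.00681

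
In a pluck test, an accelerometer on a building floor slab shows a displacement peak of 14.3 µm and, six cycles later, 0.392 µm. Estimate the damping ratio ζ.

Logarithmic decrement δ = (1/n)·ln(x₀/x_n) = (1/6)·ln(14.3/0.392) = (1/6)·ln(36.48) = 0.5995.
ζ = δ/√(4π² + δ²) = 0.5995/√(39.48 + 0.359) = 0.5995/6.312 = 0.09498.

0.0950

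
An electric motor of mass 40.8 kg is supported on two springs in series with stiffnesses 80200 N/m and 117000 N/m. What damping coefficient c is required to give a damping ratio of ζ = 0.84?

2340 N·s/m

Series springs: 1/k_eq = 1/80200 + 1/117000 = 2.102×10^-5, so k_eq = 47580 N/m.
c_c = 2√(k_eq·m) = 2√(47580 × 40.8) = 2787 N·s/m.
c = ζ·c_c = 0.84 × 2787 = 2341 N·s/m.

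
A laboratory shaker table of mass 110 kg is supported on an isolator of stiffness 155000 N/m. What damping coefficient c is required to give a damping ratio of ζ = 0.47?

c_c = 2√(k·m) = 2√(155000 × 110) = 8258 N·s/m.
c = ζ·c_c = 0.47 × 8258 = 3881 N·s/m.

3880 N·s/m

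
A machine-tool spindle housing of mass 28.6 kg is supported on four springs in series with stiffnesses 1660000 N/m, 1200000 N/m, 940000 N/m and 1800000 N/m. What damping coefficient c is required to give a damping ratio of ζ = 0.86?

Series springs: 1/k_eq = 1/1660000 + 1/1200000 + 1/940000 + 1/1800000 = 3.055×10^-6, so k_eq = 327300 N/m.
c_c = 2√(k_eq·m) = 2√(327300 × 28.6) = 6119 N·s/m.
c = ζ·c_c = 0.86 × 6119 = 5263 N·s/m.

5260 N·s/m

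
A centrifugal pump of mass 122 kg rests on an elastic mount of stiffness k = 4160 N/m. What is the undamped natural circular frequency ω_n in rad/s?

ω_n = √(k/m) = √(4160/122) = √34.10 = 5.839 rad/s.

5.84 rad/s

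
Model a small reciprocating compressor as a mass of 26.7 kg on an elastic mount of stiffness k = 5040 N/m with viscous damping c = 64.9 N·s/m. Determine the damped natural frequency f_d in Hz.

2.18 Hz

ω_n = √(k/m) = √(5040/26.7) = 13.74 rad/s.
Critical damping c_c = 2√(k·m) = 2√(5040 × 26.7) = 733.7 N·s/m, so ζ = c/c_c = 64.9/733.7 = 0.08846.
ω_d = ω_n√(1 − ζ²) = 13.74 × √(1 − 0.00783) = 13.69 rad/s.
f_d = ω_d/(2π) = 2.178 Hz.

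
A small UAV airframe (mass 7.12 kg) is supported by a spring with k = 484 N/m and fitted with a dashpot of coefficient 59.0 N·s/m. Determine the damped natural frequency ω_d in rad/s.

ω_n = √(k/m) = √(484.0/7.12) = 8.245 rad/s.
Critical damping c_c = 2√(k·m) = 2√(484.0 × 7.12) = 117.4 N·s/m, so ζ = c/c_c = 59.0/117.4 = 0.5025.
ω_d = ω_n√(1 − ζ²) = 8.245 × √(1 − 0.253) = 7.128 rad/s.

7.13 rad/s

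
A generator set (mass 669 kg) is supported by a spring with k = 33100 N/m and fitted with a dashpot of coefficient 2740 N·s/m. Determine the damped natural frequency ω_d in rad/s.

6.73 rad/s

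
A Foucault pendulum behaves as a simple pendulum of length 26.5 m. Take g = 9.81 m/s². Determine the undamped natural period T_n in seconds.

10.3 s

For a simple pendulum ω_n = √(g/L) = √(9.81/26.5) = √0.3702 = 0.6084 rad/s.
T_n = 2π/ω_n = 6.283/0.6084 = 10.33 s.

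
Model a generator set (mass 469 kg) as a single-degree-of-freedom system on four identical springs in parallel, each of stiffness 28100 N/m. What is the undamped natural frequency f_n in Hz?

2.46 Hz

Parallel springs add: k_eq = 4 × 28100 = 112400 N/m.
ω_n = √(k_eq/m) = √(112400/469) = √239.7 = 15.48 rad/s.
f_n = ω_n/(2π) = 15.48/6.283 = 2.464 Hz.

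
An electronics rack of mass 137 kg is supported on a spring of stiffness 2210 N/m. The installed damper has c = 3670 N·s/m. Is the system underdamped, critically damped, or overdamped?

overdamped

c_c = 2√(k·m) = 1100 N·s/m; ζ = c/c_c = 3670/1100 = 3.33.
Since ζ > 1 the system is overdamped.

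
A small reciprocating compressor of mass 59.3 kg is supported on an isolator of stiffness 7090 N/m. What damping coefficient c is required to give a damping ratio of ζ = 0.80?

c_c = 2√(k·m) = 2√(7090 × 59.3) = 1297 N·s/m.
c = ζ·c_c = 0.80 × 1297 = 1037 N·s/m.

1040 N·s/m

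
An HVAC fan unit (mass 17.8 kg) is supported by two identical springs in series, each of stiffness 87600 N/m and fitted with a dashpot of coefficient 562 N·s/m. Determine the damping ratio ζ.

Series springs: 1/k_eq = 2/87600, so k_eq = 87600/2 = 43800 N/m.
ω_n = √(k_eq/m) = √(43800/17.8) = 49.61 rad/s.
Critical damping c_c = 2√(k_eq·m) = 2√(43800 × 17.8) = 1766 N·s/m, so ζ = c/c_c = 562/1766 = 0.3182.

0.318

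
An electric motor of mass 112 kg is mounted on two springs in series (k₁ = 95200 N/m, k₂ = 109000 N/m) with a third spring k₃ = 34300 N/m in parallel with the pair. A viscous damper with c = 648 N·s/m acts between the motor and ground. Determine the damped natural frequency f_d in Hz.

Series pair: k_s = k₁k₂/(k₁+k₂) = (95200)(109000)/(95200 + 109000) = 50820 N/m. In parallel with k₃: k_eq = 50820 + 34300 = 85120 N/m.
ω_n = √(k_eq/m) = √(85120/112) = 27.57 rad/s.
Critical damping c_c = 2√(k_eq·m) = 2√(85120 × 112) = 6175 N·s/m, so ζ = c/c_c = 648/6175 = 0.1049.
ω_d = ω_n√(1 − ζ²) = 27.57 × √(1 − 0.0110) = 27.42 rad/s.
f_d = ω_d/(2π) = 4.363 Hz.

4.36 Hz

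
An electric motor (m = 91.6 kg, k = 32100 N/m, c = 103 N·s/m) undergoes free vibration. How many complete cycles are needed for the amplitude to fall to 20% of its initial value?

ζ = c/(2√(km)) = 103/(2√(32100 × 91.6)) = 103/3429 = 0.03003.
Logarithmic decrement δ = 2πζ/√(1 − ζ²) = 2π × 0.03003/√(1 − 0.000902) = 0.1888.
x_n/x₀ = e^(−nδ) ≤ 0.2; take ln: n ≥ ln(1/0.2)/δ = 1.609/0.1888 = 8.525.
So 9 complete cycles are required.

9 cycles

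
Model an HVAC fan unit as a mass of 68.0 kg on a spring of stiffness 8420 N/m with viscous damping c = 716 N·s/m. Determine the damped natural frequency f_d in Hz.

1.56 Hz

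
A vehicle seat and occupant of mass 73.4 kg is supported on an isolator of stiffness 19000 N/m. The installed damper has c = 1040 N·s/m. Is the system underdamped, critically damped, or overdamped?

underdamped

c_c = 2√(k·m) = 2362 N·s/m; ζ = c/c_c = 1040/2362 = 0.440.
Since ζ < 1 the system is underdamped.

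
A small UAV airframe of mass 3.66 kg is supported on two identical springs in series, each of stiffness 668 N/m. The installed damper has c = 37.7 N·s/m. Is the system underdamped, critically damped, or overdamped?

Series springs: 1/k_eq = 2/668, so k_eq = 668/2 = 334.0 N/m.
c_c = 2√(k_eq·m) = 69.93 N·s/m; ζ = c/c_c = 37.7/69.93 = 0.539.
Since ζ < 1 the system is underdamped.

underdamped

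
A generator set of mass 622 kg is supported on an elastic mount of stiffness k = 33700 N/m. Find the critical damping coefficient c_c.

9160 N·s/m

c_c = 2√(k·m) = 2√(33700 × 622) = 2 × 4578 = 9157 N·s/m.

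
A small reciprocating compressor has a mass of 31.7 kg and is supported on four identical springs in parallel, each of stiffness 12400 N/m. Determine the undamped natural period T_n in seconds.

0.159 s

Parallel springs add: k_eq = 4 × 12400 = 49600 N/m.
ω_n = √(k_eq/m) = √(49600/31.7) = √1565 = 39.56 rad/s.
T_n = 2π/ω_n = 6.283/39.56 = 0.1588 s.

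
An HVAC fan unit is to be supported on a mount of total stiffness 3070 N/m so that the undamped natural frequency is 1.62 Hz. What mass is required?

ω_n = 2πf_n = 2π × 1.62 = 10.18 rad/s.
m = k/ω_n² = 3070/10.18² = 3070/103.6 = 29.63 kg.

29.6 kg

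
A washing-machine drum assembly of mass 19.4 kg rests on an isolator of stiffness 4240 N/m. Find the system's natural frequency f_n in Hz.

2.35 Hz

ω_n = √(k/m) = √(4240/19.4) = √218.6 = 14.78 rad/s.
f_n = ω_n/(2π) = 14.78/6.283 = 2.353 Hz.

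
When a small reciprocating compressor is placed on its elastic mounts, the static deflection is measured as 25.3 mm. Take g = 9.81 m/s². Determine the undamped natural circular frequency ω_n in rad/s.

19.7 rad/s

ω_n = √(g/δ_st) = √(9.81/0.0253) = √387.7 = 19.69 rad/s.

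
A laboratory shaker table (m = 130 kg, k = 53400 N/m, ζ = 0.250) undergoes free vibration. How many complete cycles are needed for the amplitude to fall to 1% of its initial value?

3 cycles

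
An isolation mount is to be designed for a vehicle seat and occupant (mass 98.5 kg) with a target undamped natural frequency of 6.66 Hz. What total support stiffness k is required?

172000 N/m

ω_n = 2πf_n = 2π × 6.66 = 41.85 rad/s.
k = m·ω_n² = 98.5 × 41.85² = 98.5 × 1751 = 172500 N/m.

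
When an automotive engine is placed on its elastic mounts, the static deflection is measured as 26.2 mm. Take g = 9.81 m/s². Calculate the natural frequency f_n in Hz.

3.08 Hz

ω_n = √(g/δ_st) = √(9.81/0.0262) = √374.4 = 19.35 rad/s.
f_n = ω_n/(2π) = 19.35/6.283 = 3.080 Hz.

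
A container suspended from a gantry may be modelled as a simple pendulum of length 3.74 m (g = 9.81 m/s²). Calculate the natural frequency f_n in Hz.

For a simple pendulum ω_n = √(g/L) = √(9.81/3.74) = √2.623 = 1.620 rad/s.
f_n = ω_n/(2π) = 1.620/6.283 = 0.2578 Hz.

0.258 Hz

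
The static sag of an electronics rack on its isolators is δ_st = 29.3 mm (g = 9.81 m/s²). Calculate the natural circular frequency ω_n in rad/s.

ω_n = √(g/δ_st) = √(9.81/0.0293) = √334.8 = 18.30 rad/s.

18.3 rad/s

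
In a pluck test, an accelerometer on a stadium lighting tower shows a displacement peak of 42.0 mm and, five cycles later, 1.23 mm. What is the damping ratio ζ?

0.112

Logarithmic decrement δ = (1/n)·ln(x₀/x_n) = (1/5)·ln(42.0/1.23) = (1/5)·ln(34.15) = 0.7061.
ζ = δ/√(4π² + δ²) = 0.7061/√(39.48 + 0.499) = 0.7061/6.323 = 0.1117.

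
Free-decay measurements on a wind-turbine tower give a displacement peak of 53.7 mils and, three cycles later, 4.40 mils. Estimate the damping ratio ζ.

0.132

Logarithmic decrement δ = (1/n)·ln(x₀/x_n) = (1/3)·ln(53.7/4.40) = (1/3)·ln(12.20) = 0.8339.
ζ = δ/√(4π² + δ²) = 0.8339/√(39.48 + 0.695) = 0.8339/6.338 = 0.1316.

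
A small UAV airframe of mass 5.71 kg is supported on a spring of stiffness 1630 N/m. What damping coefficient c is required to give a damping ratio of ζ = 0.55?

c_c = 2√(k·m) = 2√(1630 × 5.71) = 192.9 N·s/m.
c = ζ·c_c = 0.55 × 192.9 = 106.1 N·s/m.

106 N·s/m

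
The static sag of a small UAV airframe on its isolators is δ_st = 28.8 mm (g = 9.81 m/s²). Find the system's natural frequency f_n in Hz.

ω_n = √(g/δ_st) = √(9.81/0.0288) = √340.6 = 18.46 rad/s.
f_n = ω_n/(2π) = 18.46/6.283 = 2.937 Hz.

2.94 Hz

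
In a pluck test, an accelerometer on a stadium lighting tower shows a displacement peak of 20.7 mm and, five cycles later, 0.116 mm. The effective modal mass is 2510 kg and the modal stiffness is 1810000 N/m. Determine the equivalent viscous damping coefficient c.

21900 N·s/m

Logarithmic decrement δ = (1/n)·ln(x₀/x_n) = (1/5)·ln(20.7/0.116) = (1/5)·ln(178.4) = 1.037.
ζ = δ/√(4π² + δ²) = 1.037/√(39.48 + 1.08) = 1.037/6.368 = 0.1628.
c = ζ · 2√(km) = 0.1628 × 2√(1810000 × 2510) = 0.1628 × 134800 = 21950 N·s/m.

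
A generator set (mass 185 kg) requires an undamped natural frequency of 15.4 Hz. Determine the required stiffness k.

ω_n = 2πf_n = 2π × 15.4 = 96.76 rad/s.
k = m·ω_n² = 185 × 96.76² = 185 × 9363 = 1732000 N/m.

1730000 N/m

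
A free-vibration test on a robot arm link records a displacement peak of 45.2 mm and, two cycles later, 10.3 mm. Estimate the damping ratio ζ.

0.117

Logarithmic decrement δ = (1/n)·ln(x₀/x_n) = (1/2)·ln(45.2/10.3) = (1/2)·ln(4.388) = 0.7395.
ζ = δ/√(4π² + δ²) = 0.7395/√(39.48 + 0.547) = 0.7395/6.327 = 0.1169.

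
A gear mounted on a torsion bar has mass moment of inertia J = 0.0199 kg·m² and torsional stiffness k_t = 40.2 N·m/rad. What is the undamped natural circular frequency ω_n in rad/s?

44.9 rad/s

ω_n = √(k_t/J) = √(40.2/0.0199) = √2020 = 44.95 rad/s.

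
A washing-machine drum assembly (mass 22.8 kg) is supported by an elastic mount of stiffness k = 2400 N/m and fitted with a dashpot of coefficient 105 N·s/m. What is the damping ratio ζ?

0.224

ω_n = √(k/m) = √(2400/22.8) = 10.26 rad/s.
Critical damping c_c = 2√(k·m) = 2√(2400 × 22.8) = 467.8 N·s/m, so ζ = c/c_c = 105/467.8 = 0.2244.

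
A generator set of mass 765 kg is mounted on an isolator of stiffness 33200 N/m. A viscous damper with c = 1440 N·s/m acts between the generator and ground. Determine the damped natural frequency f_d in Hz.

1.04 Hz

ω_n = √(k/m) = √(33200/765) = 6.588 rad/s.
Critical damping c_c = 2√(k·m) = 2√(33200 × 765) = 10080 N·s/m, so ζ = c/c_c = 1440/10080 = 0.1429.
ω_d = ω_n√(1 − ζ²) = 6.588 × √(1 − 0.0204) = 6.520 rad/s.
f_d = ω_d/(2π) = 1.038 Hz.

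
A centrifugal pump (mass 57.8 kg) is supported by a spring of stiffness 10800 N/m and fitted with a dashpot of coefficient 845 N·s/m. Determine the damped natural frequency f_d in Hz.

1.84 Hz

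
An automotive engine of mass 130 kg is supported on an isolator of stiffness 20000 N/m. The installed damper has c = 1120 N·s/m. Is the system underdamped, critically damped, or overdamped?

c_c = 2√(k·m) = 3225 N·s/m; ζ = c/c_c = 1120/3225 = 0.347.
Since ζ < 1 the system is underdamped.

underdamped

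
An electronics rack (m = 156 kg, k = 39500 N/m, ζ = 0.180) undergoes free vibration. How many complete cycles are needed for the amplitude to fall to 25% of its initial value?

Logarithmic decrement δ = 2πζ/√(1 − ζ²) = 2π × 0.1800/√(1 − 0.0324) = 1.150.
x_n/x₀ = e^(−nδ) ≤ 0.25; take ln: n ≥ ln(1/0.25)/δ = 1.386/1.150 = 1.206.
So 2 complete cycles are required.

2 cycles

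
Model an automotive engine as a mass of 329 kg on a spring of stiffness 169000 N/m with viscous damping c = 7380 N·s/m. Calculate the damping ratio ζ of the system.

0.495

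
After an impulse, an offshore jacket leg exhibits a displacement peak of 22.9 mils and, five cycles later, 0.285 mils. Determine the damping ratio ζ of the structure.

Logarithmic decrement δ = (1/n)·ln(x₀/x_n) = (1/5)·ln(22.9/0.285) = (1/5)·ln(80.35) = 0.8773.
ζ = δ/√(4π² + δ²) = 0.8773/√(39.48 + 0.770) = 0.8773/6.344 = 0.1383.

0.138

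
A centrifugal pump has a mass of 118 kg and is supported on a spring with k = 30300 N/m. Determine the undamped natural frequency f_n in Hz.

ω_n = √(k/m) = √(30300/118) = √256.8 = 16.02 rad/s.
f_n = ω_n/(2π) = 16.02/6.283 = 2.550 Hz.

2.55 Hz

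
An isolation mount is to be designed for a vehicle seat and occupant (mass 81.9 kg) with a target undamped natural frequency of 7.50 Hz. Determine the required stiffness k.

ω_n = 2πf_n = 2π × 7.50 = 47.12 rad/s.
k = m·ω_n² = 81.9 × 47.12² = 81.9 × 2221 = 181900 N/m.

182000 N/m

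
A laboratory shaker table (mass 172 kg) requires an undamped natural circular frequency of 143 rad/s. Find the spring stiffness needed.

3520000 N/m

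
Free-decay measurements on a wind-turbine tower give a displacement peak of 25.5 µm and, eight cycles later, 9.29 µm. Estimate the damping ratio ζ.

Logarithmic decrement δ = (1/n)·ln(x₀/x_n) = (1/8)·ln(25.5/9.29) = (1/8)·ln(2.745) = 0.1262.
ζ = δ/√(4π² + δ²) = 0.1262/√(39.48 + 0.0159) = 0.1262/6.284 = 0.02008.

0.0201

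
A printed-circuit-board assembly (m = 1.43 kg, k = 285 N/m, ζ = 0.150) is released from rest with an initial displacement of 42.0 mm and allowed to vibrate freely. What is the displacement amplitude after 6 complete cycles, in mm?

0.138 mm

Logarithmic decrement δ = 2πζ/√(1 − ζ²) = 2π × 0.1500/√(1 − 0.0225) = 0.9533.
After n cycles, x_n/x₀ = e^(−nδ), so x_6 = 42.0 × e^(−6 × 0.9533) = 42.0 × 0.003281 = 0.1378 mm.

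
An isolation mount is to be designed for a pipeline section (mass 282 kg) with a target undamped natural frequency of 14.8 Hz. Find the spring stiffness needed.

ω_n = 2πf_n = 2π × 14.8 = 92.99 rad/s.
k = m·ω_n² = 282 × 92.99² = 282 × 8647 = 2439000 N/m.

2440000 N/m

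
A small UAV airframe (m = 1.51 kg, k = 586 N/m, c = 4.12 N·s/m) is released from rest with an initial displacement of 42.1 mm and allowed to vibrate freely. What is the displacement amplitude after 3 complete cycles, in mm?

11.4 mm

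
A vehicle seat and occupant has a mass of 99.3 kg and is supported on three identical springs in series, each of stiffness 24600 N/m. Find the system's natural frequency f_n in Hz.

1.45 Hz

Series springs: 1/k_eq = 3/24600, so k_eq = 24600/3 = 8200 N/m.
ω_n = √(k_eq/m) = √(8200/99.3) = √82.58 = 9.087 rad/s.
f_n = ω_n/(2π) = 9.087/6.283 = 1.446 Hz.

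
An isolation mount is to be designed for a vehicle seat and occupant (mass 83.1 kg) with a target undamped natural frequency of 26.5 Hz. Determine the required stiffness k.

ω_n = 2πf_n = 2π × 26.5 = 166.5 rad/s.
k = m·ω_n² = 83.1 × 166.5² = 83.1 × 27720 = 2304000 N/m.

2300000 N/m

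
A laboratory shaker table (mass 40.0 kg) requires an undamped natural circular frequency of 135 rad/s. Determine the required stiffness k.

k = m·ω_n² = 40.0 × 135.0² = 40.0 × 18220 = 729000 N/m.

729000 N/m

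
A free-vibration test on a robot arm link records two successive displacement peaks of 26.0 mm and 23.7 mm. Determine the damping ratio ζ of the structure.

0.0147

Logarithmic decrement δ = (1/n)·ln(x₀/x_n) = (1/1)·ln(26.0/23.7) = (1/1)·ln(1.097) = 0.09262.
ζ = δ/√(4π² + δ²) = 0.09262/√(39.48 + 0.00858) = 0.09262/6.284 = 0.01474.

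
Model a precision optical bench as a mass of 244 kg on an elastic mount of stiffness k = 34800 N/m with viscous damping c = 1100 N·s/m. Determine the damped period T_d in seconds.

ω_n = √(k/m) = √(34800/244) = 11.94 rad/s.
Critical damping c_c = 2√(k·m) = 2√(34800 × 244) = 5828 N·s/m, so ζ = c/c_c = 1100/5828 = 0.1887.
ω_d = ω_n√(1 − ζ²) = 11.94 × √(1 − 0.0356) = 11.73 rad/s.
T_d = 2π/ω_d = 0.5358 s.

0.536 s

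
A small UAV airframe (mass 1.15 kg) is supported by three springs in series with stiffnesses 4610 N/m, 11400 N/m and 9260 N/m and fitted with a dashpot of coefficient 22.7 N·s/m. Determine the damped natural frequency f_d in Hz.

7.14 Hz

Series springs: 1/k_eq = 1/4610 + 1/11400 + 1/9260 = 0.0004126, so k_eq = 2423 N/m.
ω_n = √(k_eq/m) = √(2423/1.15) = 45.91 rad/s.
Critical damping c_c = 2√(k_eq·m) = 2√(2423 × 1.15) = 105.6 N·s/m, so ζ = c/c_c = 22.7/105.6 = 0.2150.
ω_d = ω_n√(1 − ζ²) = 45.91 × √(1 − 0.0462) = 44.83 rad/s.
f_d = ω_d/(2π) = 7.135 Hz.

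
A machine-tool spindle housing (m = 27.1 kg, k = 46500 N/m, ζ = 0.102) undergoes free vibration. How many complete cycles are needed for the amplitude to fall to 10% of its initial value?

Logarithmic decrement δ = 2πζ/√(1 − ζ²) = 2π × 0.1020/√(1 − 0.0104) = 0.6442.
x_n/x₀ = e^(−nδ) ≤ 0.1; take ln: n ≥ ln(1/0.1)/δ = 2.303/0.6442 = 3.574.
So 4 complete cycles are required.

4 cycles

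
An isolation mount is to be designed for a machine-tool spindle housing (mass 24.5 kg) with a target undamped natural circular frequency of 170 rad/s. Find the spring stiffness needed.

708000 N/m

k = m·ω_n² = 24.5 × 170.0² = 24.5 × 28900 = 708000 N/m.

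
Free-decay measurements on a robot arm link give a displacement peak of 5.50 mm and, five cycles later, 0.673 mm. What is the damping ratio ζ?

Logarithmic decrement δ = (1/n)·ln(x₀/x_n) = (1/5)·ln(5.50/0.673) = (1/5)·ln(8.172) = 0.4202.
ζ = δ/√(4π² + δ²) = 0.4202/√(39.48 + 0.177) = 0.4202/6.297 = 0.06672.

0.0667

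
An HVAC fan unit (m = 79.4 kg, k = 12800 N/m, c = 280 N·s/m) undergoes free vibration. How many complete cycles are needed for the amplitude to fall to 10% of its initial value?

ζ = c/(2√(km)) = 280/(2√(12800 × 79.4)) = 280/2016 = 0.1389.
Logarithmic decrement δ = 2πζ/√(1 − ζ²) = 2π × 0.1389/√(1 − 0.0193) = 0.8811.
x_n/x₀ = e^(−nδ) ≤ 0.1; take ln: n ≥ ln(1/0.1)/δ = 2.303/0.8811 = 2.613.
So 3 complete cycles are required.

3 cycles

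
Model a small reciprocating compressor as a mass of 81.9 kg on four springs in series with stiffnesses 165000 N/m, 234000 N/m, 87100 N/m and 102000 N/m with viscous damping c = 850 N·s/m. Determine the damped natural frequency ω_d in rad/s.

19.0 rad/s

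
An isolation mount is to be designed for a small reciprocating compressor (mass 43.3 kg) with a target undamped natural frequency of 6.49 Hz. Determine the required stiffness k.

ω_n = 2πf_n = 2π × 6.49 = 40.78 rad/s.
k = m·ω_n² = 43.3 × 40.78² = 43.3 × 1663 = 72000 N/m.

72000 N/m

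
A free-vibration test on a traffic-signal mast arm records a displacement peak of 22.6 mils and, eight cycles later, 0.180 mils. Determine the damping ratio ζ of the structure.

0.0957

Logarithmic decrement δ = (1/n)·ln(x₀/x_n) = (1/8)·ln(22.6/0.180) = (1/8)·ln(125.6) = 0.6041.
ζ = δ/√(4π² + δ²) = 0.6041/√(39.48 + 0.365) = 0.6041/6.312 = 0.09570.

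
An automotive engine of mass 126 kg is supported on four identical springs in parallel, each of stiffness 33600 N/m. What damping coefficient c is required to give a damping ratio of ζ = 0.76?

6260 N·s/m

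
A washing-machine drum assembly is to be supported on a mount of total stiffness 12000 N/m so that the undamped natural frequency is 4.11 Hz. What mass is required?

18.0 kg

ω_n = 2πf_n = 2π × 4.11 = 25.82 rad/s.
m = k/ω_n² = 12000/25.82² = 12000/666.9 = 17.99 kg.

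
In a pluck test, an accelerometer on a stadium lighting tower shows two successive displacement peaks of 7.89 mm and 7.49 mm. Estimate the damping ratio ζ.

Logarithmic decrement δ = (1/n)·ln(x₀/x_n) = (1/1)·ln(7.89/7.49) = (1/1)·ln(1.053) = 0.05203.
ζ = δ/√(4π² + δ²) = 0.05203/√(39.48 + 0.00271) = 0.05203/6.283 = 0.008280.

0.00828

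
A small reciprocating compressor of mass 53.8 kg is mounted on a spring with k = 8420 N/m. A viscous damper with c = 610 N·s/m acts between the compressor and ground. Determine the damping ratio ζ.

ω_n = √(k/m) = √(8420/53.8) = 12.51 rad/s.
Critical damping c_c = 2√(k·m) = 2√(8420 × 53.8) = 1346 N·s/m, so ζ = c/c_c = 610/1346 = 0.4532.

0.453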